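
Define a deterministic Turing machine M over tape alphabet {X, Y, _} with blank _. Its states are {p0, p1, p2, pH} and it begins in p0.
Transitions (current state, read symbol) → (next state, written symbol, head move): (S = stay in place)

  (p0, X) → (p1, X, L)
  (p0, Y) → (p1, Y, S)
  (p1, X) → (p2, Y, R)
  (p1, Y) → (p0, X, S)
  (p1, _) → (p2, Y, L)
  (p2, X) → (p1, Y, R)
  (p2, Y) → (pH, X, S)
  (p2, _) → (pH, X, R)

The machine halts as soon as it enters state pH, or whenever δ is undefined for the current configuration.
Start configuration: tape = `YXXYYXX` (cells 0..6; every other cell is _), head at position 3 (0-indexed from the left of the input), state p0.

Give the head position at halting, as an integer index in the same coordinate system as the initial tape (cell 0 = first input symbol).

6

p0 | YXX[Y]YXX_   read Y → write Y, move S, go to p1
p1 | YXX[Y]YXX_   read Y → write X, move S, go to p0
p0 | YXX[X]YXX_   read X → write X, move L, go to p1
p1 | YX[X]XYXX_   read X → write Y, move R, go to p2
p2 | YXY[X]YXX_   read X → write Y, move R, go to p1
p1 | YXYY[Y]XX_   read Y → write X, move S, go to p0
p0 | YXYY[X]XX_   read X → write X, move L, go to p1
p1 | YXY[Y]XXX_   read Y → write X, move S, go to p0
p0 | YXY[X]XXX_   read X → write X, move L, go to p1
p1 | YX[Y]XXXX_   read Y → write X, move S, go to p0
p0 | YX[X]XXXX_   read X → write X, move L, go to p1
p1 | Y[X]XXXXX_   read X → write Y, move R, go to p2
p2 | YY[X]XXXX_   read X → write Y, move R, go to p1
p1 | YYY[X]XXX_   read X → write Y, move R, go to p2
p2 | YYYY[X]XX_   read X → write Y, move R, go to p1
p1 | YYYYY[X]X_   read X → write Y, move R, go to p2
p2 | YYYYYY[X]_   read X → write Y, move R, go to p1
p1 | YYYYYYY[_]   read _ → write Y, move L, go to p2
p2 | YYYYYY[Y]Y   read Y → write X, move S, go to pH
pH | YYYYYY[X]Y
At halt the head is at cell 6.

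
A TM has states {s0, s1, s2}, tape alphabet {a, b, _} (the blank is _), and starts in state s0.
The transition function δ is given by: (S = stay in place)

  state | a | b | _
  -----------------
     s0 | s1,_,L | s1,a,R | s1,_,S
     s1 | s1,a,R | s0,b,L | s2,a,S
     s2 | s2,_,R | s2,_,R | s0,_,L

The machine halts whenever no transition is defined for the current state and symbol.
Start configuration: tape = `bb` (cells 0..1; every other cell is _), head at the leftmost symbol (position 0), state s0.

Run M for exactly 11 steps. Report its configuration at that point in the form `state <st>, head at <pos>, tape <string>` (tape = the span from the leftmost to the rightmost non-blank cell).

state s1, head at -1, tape b

s0 | _[b]b   read b → write a, move R, go to s1
s1 | _a[b]   read b → write b, move L, go to s0
s0 | _[a]b   read a → write _, move L, go to s1
s1 | [_]_b   read _ → write a, move S, go to s2
s2 | [a]_b   read a → write _, move R, go to s2
s2 | _[_]b   read _ → write _, move L, go to s0
s0 | [_]_b   read _ → write _, move S, go to s1
s1 | [_]_b   read _ → write a, move S, go to s2
s2 | [a]_b   read a → write _, move R, go to s2
s2 | _[_]b   read _ → write _, move L, go to s0
s0 | [_]_b   read _ → write _, move S, go to s1
s1 | [_]_b
After 11 steps: state s1, head at -1, tape b.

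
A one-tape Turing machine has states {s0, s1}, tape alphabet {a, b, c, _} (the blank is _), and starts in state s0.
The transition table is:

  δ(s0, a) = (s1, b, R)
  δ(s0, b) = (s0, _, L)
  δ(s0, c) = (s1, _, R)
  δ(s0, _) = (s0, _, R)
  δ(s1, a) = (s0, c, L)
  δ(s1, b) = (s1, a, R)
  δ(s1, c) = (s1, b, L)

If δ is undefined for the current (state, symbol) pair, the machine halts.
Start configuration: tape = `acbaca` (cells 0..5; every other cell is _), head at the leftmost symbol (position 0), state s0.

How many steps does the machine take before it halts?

22

s0 | [a]cbaca_   read a → write b, move R, go to s1
s1 | b[c]baca_   read c → write b, move L, go to s1
s1 | [b]bbaca_   read b → write a, move R, go to s1
s1 | a[b]baca_   read b → write a, move R, go to s1
s1 | aa[b]aca_   read b → write a, move R, go to s1
s1 | aaa[a]ca_   read a → write c, move L, go to s0
s0 | aa[a]cca_   read a → write b, move R, go to s1
s1 | aab[c]ca_   read c → write b, move L, go to s1
s1 | aa[b]bca_   read b → write a, move R, go to s1
s1 | aaa[b]ca_   read b → write a, move R, go to s1
s1 | aaaa[c]a_   read c → write b, move L, go to s1
s1 | aaa[a]ba_   read a → write c, move L, go to s0
s0 | aa[a]cba_   read a → write b, move R, go to s1
s1 | aab[c]ba_   read c → write b, move L, go to s1
s1 | aa[b]bba_   read b → write a, move R, go to s1
s1 | aaa[b]ba_   read b → write a, move R, go to s1
s1 | aaaa[b]a_   read b → write a, move R, go to s1
s1 | aaaaa[a]_   read a → write c, move L, go to s0
s0 | aaaa[a]c_   read a → write b, move R, go to s1
s1 | aaaab[c]_   read c → write b, move L, go to s1
s1 | aaaa[b]b_   read b → write a, move R, go to s1
s1 | aaaaa[b]_   read b → write a, move R, go to s1
s1 | aaaaaa[_]
M halts after 22 transitions.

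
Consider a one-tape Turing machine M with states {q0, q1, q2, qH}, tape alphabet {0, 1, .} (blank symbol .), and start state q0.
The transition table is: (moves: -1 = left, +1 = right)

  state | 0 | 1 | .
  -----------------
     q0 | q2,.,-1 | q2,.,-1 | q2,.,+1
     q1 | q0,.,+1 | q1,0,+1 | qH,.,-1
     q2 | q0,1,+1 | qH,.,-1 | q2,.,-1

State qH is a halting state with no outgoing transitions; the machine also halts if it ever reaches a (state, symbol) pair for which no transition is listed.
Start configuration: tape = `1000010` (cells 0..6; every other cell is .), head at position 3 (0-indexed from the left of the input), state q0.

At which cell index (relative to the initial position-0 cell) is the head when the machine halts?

3

state=q0 head=3 tape=100[0]010   (q0,0)→(q2,.,-1)
state=q2 head=2 tape=10[0].010   (q2,0)→(q0,1,+1)
state=q0 head=3 tape=101[.]010   (q0,.)→(q2,.,+1)
state=q2 head=4 tape=101.[0]10   (q2,0)→(q0,1,+1)
state=q0 head=5 tape=101.1[1]0   (q0,1)→(q2,.,-1)
state=q2 head=4 tape=101.[1].0   (q2,1)→(qH,.,-1)
state=qH head=3 tape=101[.]..0
At halt the head is at cell 3.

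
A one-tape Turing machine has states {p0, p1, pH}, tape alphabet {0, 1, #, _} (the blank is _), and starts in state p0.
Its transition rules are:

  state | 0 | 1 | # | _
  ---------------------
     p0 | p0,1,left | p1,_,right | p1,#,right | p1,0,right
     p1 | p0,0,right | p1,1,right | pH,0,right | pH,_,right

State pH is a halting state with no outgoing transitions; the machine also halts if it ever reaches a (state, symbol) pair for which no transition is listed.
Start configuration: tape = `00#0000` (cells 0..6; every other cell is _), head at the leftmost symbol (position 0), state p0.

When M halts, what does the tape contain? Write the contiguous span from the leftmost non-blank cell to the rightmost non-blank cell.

010#1_11

p0 | _[0]0#0000__   read 0 → write 1, move left, go to p0
p0 | [_]10#0000__   read _ → write 0, move right, go to p1
p1 | 0[1]0#0000__   read 1 → write 1, move right, go to p1
p1 | 01[0]#0000__   read 0 → write 0, move right, go to p0
p0 | 010[#]0000__   read # → write #, move right, go to p1
p1 | 010#[0]000__   read 0 → write 0, move right, go to p0
p0 | 010#0[0]00__   read 0 → write 1, move left, go to p0
p0 | 010#[0]100__   read 0 → write 1, move left, go to p0
p0 | 010[#]1100__   read # → write #, move right, go to p1
p1 | 010#[1]100__   read 1 → write 1, move right, go to p1
p1 | 010#1[1]00__   read 1 → write 1, move right, go to p1
p1 | 010#11[0]0__   read 0 → write 0, move right, go to p0
p0 | 010#110[0]__   read 0 → write 1, move left, go to p0
p0 | 010#11[0]1__   read 0 → write 1, move left, go to p0
p0 | 010#1[1]11__   read 1 → write _, move right, go to p1
p1 | 010#1_[1]1__   read 1 → write 1, move right, go to p1
p1 | 010#1_1[1]__   read 1 → write 1, move right, go to p1
p1 | 010#1_11[_]_   read _ → write _, move right, go to pH
pH | 010#1_11_[_]
The non-blank tape span at halt is 010#1_11.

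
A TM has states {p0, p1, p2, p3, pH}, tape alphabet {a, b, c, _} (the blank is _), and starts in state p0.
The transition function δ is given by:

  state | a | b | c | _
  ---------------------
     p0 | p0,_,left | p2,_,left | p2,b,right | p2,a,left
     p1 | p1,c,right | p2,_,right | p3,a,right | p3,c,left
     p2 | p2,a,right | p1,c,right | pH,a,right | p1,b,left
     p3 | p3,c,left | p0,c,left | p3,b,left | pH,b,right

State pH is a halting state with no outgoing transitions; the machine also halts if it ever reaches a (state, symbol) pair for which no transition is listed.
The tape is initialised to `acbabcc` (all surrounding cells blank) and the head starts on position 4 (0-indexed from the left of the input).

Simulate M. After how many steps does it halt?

p0 | acba[b]cc   read b → write _, move left, go to p2
p2 | acb[a]_cc   read a → write a, move right, go to p2
p2 | acba[_]cc   read _ → write b, move left, go to p1
p1 | acb[a]bcc   read a → write c, move right, go to p1
p1 | acbc[b]cc   read b → write _, move right, go to p2
p2 | acbc_[c]c   read c → write a, move right, go to pH
pH | acbc_a[c]
M halts after 6 transitions.

6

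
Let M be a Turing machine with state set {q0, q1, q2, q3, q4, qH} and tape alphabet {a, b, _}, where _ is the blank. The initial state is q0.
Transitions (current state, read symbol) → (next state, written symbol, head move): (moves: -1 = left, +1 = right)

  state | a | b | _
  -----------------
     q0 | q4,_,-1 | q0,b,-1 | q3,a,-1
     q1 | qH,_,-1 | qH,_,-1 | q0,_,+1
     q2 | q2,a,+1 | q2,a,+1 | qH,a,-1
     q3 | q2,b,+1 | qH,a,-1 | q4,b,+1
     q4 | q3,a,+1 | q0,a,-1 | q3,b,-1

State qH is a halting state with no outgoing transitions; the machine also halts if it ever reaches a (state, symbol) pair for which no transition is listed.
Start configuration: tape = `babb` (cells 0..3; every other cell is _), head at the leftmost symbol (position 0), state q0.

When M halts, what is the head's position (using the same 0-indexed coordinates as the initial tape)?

-1

state=q0 head=0 tape=__[b]abb   (q0,b)→(q0,b,-1)
state=q0 head=-1 tape=_[_]babb   (q0,_)→(q3,a,-1)
state=q3 head=-2 tape=[_]ababb   (q3,_)→(q4,b,+1)
state=q4 head=-1 tape=b[a]babb   (q4,a)→(q3,a,+1)
state=q3 head=0 tape=ba[b]abb   (q3,b)→(qH,a,-1)
state=qH head=-1 tape=b[a]aabb
At halt the head is at cell -1.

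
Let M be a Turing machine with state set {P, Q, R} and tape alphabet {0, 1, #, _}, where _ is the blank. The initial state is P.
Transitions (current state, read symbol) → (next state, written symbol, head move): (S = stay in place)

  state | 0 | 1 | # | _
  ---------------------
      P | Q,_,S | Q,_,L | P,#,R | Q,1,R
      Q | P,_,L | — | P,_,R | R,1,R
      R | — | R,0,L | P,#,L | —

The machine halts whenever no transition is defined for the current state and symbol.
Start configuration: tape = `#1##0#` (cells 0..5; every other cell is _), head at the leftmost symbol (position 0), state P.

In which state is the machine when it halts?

P | [#]1##0#___   read # → write #, move R, go to P
P | #[1]##0#___   read 1 → write _, move L, go to Q
Q | [#]_##0#___   read # → write _, move R, go to P
P | _[_]##0#___   read _ → write 1, move R, go to Q
Q | _1[#]#0#___   read # → write _, move R, go to P
P | _1_[#]0#___   read # → write #, move R, go to P
P | _1_#[0]#___   read 0 → write _, move S, go to Q
Q | _1_#[_]#___   read _ → write 1, move R, go to R
R | _1_#1[#]___   read # → write #, move L, go to P
P | _1_#[1]#___   read 1 → write _, move L, go to Q
Q | _1_[#]_#___   read # → write _, move R, go to P
P | _1__[_]#___   read _ → write 1, move R, go to Q
Q | _1__1[#]___   read # → write _, move R, go to P
P | _1__1_[_]__   read _ → write 1, move R, go to Q
Q | _1__1_1[_]_   read _ → write 1, move R, go to R
R | _1__1_11[_]
No transition is defined for (R, _); M halts in state R.

R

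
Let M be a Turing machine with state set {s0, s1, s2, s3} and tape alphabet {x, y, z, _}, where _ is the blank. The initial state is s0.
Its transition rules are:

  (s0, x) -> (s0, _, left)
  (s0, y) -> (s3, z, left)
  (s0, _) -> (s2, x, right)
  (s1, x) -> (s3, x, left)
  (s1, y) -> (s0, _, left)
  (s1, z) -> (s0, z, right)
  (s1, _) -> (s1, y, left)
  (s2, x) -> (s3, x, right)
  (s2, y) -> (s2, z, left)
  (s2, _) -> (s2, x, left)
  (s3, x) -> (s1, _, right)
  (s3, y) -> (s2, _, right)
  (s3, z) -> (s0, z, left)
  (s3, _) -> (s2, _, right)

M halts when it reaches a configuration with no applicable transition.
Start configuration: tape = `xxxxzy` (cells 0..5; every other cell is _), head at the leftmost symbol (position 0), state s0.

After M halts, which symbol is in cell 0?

state=s0 head=0 tape=_[x]xxxzy   (s0,x)→(s0,_,left)
state=s0 head=-1 tape=[_]_xxxzy   (s0,_)→(s2,x,right)
state=s2 head=0 tape=x[_]xxxzy   (s2,_)→(s2,x,left)
state=s2 head=-1 tape=[x]xxxxzy   (s2,x)→(s3,x,right)
state=s3 head=0 tape=x[x]xxxzy   (s3,x)→(s1,_,right)
state=s1 head=1 tape=x_[x]xxzy   (s1,x)→(s3,x,left)
state=s3 head=0 tape=x[_]xxxzy   (s3,_)→(s2,_,right)
state=s2 head=1 tape=x_[x]xxzy   (s2,x)→(s3,x,right)
state=s3 head=2 tape=x_x[x]xzy   (s3,x)→(s1,_,right)
state=s1 head=3 tape=x_x_[x]zy   (s1,x)→(s3,x,left)
state=s3 head=2 tape=x_x[_]xzy   (s3,_)→(s2,_,right)
state=s2 head=3 tape=x_x_[x]zy   (s2,x)→(s3,x,right)
state=s3 head=4 tape=x_x_x[z]y   (s3,z)→(s0,z,left)
state=s0 head=3 tape=x_x_[x]zy   (s0,x)→(s0,_,left)
state=s0 head=2 tape=x_x[_]_zy   (s0,_)→(s2,x,right)
state=s2 head=3 tape=x_xx[_]zy   (s2,_)→(s2,x,left)
state=s2 head=2 tape=x_x[x]xzy   (s2,x)→(s3,x,right)
state=s3 head=3 tape=x_xx[x]zy   (s3,x)→(s1,_,right)
state=s1 head=4 tape=x_xx_[z]y   (s1,z)→(s0,z,right)
state=s0 head=5 tape=x_xx_z[y]   (s0,y)→(s3,z,left)
state=s3 head=4 tape=x_xx_[z]z   (s3,z)→(s0,z,left)
state=s0 head=3 tape=x_xx[_]zz   (s0,_)→(s2,x,right)
state=s2 head=4 tape=x_xxx[z]z
Cell 0 holds _ when M halts.

_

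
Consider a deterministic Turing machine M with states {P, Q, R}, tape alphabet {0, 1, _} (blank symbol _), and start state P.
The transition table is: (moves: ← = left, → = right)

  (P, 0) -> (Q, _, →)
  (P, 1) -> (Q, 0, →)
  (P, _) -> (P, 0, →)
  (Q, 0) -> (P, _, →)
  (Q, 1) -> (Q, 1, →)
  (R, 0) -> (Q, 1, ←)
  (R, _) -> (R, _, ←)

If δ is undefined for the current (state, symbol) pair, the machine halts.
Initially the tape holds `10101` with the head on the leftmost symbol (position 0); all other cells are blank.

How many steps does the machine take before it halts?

P | [1]0101_   read 1 → write 0, move →, go to Q
Q | 0[0]101_   read 0 → write _, move →, go to P
P | 0_[1]01_   read 1 → write 0, move →, go to Q
Q | 0_0[0]1_   read 0 → write _, move →, go to P
P | 0_0_[1]_   read 1 → write 0, move →, go to Q
Q | 0_0_0[_]
M halts after 5 transitions.

5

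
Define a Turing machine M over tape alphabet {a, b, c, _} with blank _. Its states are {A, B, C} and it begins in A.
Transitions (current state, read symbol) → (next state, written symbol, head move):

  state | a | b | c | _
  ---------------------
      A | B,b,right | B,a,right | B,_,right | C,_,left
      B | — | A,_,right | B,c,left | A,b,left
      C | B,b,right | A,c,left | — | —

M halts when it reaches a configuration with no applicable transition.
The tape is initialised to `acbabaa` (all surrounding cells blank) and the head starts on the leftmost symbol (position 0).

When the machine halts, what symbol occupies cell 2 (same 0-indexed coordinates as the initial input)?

state=A head=0 tape=[a]cbabaa   (A,a)→(B,b,right)
state=B head=1 tape=b[c]babaa   (B,c)→(B,c,left)
state=B head=0 tape=[b]cbabaa   (B,b)→(A,_,right)
state=A head=1 tape=_[c]babaa   (A,c)→(B,_,right)
state=B head=2 tape=__[b]abaa   (B,b)→(A,_,right)
state=A head=3 tape=___[a]baa   (A,a)→(B,b,right)
state=B head=4 tape=___b[b]aa   (B,b)→(A,_,right)
state=A head=5 tape=___b_[a]a   (A,a)→(B,b,right)
state=B head=6 tape=___b_b[a]
Cell 2 holds _ when M halts.

_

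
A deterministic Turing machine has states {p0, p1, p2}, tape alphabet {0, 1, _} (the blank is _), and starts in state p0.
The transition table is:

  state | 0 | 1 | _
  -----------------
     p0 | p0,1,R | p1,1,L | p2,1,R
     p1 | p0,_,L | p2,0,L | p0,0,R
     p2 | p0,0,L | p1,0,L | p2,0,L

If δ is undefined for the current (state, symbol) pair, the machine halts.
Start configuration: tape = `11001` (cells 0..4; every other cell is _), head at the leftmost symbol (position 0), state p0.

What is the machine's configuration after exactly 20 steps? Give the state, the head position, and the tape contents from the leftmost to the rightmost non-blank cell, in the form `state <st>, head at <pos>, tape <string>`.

state=p0 head=0 tape=_____[1]1001   (p0,1)→(p1,1,L)
state=p1 head=-1 tape=____[_]11001   (p1,_)→(p0,0,R)
state=p0 head=0 tape=____0[1]1001   (p0,1)→(p1,1,L)
state=p1 head=-1 tape=____[0]11001   (p1,0)→(p0,_,L)
state=p0 head=-2 tape=___[_]_11001   (p0,_)→(p2,1,R)
state=p2 head=-1 tape=___1[_]11001   (p2,_)→(p2,0,L)
state=p2 head=-2 tape=___[1]011001   (p2,1)→(p1,0,L)
state=p1 head=-3 tape=__[_]0011001   (p1,_)→(p0,0,R)
state=p0 head=-2 tape=__0[0]011001   (p0,0)→(p0,1,R)
state=p0 head=-1 tape=__01[0]11001   (p0,0)→(p0,1,R)
state=p0 head=0 tape=__011[1]1001   (p0,1)→(p1,1,L)
state=p1 head=-1 tape=__01[1]11001   (p1,1)→(p2,0,L)
state=p2 head=-2 tape=__0[1]011001   (p2,1)→(p1,0,L)
state=p1 head=-3 tape=__[0]0011001   (p1,0)→(p0,_,L)
state=p0 head=-4 tape=_[_]_0011001   (p0,_)→(p2,1,R)
state=p2 head=-3 tape=_1[_]0011001   (p2,_)→(p2,0,L)
state=p2 head=-4 tape=_[1]00011001   (p2,1)→(p1,0,L)
state=p1 head=-5 tape=[_]000011001   (p1,_)→(p0,0,R)
state=p0 head=-4 tape=0[0]00011001   (p0,0)→(p0,1,R)
state=p0 head=-3 tape=01[0]0011001   (p0,0)→(p0,1,R)
state=p0 head=-2 tape=011[0]011001
After 20 steps: state p0, head at -2, tape 0110011001.

state p0, head at -2, tape 0110011001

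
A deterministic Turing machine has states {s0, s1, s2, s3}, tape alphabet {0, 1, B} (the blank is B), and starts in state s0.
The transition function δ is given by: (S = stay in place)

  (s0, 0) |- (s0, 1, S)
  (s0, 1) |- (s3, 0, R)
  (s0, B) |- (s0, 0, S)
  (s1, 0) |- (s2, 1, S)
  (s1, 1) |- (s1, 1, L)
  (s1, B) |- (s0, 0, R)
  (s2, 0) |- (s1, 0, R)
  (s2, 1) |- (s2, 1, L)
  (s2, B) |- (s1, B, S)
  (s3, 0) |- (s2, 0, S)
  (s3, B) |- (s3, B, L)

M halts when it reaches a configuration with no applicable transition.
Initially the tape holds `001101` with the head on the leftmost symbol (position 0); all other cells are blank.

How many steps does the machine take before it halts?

14

s0 | B[0]01101   read 0 → write 1, move S, go to s0
s0 | B[1]01101   read 1 → write 0, move R, go to s3
s3 | B0[0]1101   read 0 → write 0, move S, go to s2
s2 | B0[0]1101   read 0 → write 0, move R, go to s1
s1 | B00[1]101   read 1 → write 1, move L, go to s1
s1 | B0[0]1101   read 0 → write 1, move S, go to s2
s2 | B0[1]1101   read 1 → write 1, move L, go to s2
s2 | B[0]11101   read 0 → write 0, move R, go to s1
s1 | B0[1]1101   read 1 → write 1, move L, go to s1
s1 | B[0]11101   read 0 → write 1, move S, go to s2
s2 | B[1]11101   read 1 → write 1, move L, go to s2
s2 | [B]111101   read B → write B, move S, go to s1
s1 | [B]111101   read B → write 0, move R, go to s0
s0 | 0[1]11101   read 1 → write 0, move R, go to s3
s3 | 00[1]1101
M halts after 14 transitions.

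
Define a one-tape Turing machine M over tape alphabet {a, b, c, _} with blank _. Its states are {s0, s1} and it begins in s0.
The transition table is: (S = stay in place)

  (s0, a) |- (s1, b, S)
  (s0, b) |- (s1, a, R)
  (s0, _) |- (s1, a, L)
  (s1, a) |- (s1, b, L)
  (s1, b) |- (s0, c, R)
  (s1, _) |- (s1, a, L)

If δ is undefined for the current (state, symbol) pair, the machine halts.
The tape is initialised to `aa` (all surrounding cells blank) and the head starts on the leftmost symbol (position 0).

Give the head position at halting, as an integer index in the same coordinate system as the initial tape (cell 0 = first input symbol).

1

state=s0 head=0 tape=[a]a_   (s0,a)→(s1,b,S)
state=s1 head=0 tape=[b]a_   (s1,b)→(s0,c,R)
state=s0 head=1 tape=c[a]_   (s0,a)→(s1,b,S)
state=s1 head=1 tape=c[b]_   (s1,b)→(s0,c,R)
state=s0 head=2 tape=cc[_]   (s0,_)→(s1,a,L)
state=s1 head=1 tape=c[c]a
At halt the head is at cell 1.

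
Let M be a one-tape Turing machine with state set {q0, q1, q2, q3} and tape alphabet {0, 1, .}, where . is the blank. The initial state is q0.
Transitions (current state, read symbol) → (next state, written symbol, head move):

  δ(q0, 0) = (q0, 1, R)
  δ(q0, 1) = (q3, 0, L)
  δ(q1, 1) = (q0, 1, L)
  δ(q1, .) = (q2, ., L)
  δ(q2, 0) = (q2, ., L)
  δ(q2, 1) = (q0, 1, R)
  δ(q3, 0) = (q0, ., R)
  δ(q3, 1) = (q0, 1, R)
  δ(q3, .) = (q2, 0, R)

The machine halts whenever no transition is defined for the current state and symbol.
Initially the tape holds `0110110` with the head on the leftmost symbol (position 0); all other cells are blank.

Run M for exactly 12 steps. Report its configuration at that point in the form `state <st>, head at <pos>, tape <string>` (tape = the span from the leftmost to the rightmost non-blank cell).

state q3, head at 4, tape 1111100

state=q0 head=0 tape=[0]110110   (q0,0)→(q0,1,R)
state=q0 head=1 tape=1[1]10110   (q0,1)→(q3,0,L)
state=q3 head=0 tape=[1]010110   (q3,1)→(q0,1,R)
state=q0 head=1 tape=1[0]10110   (q0,0)→(q0,1,R)
state=q0 head=2 tape=11[1]0110   (q0,1)→(q3,0,L)
state=q3 head=1 tape=1[1]00110   (q3,1)→(q0,1,R)
state=q0 head=2 tape=11[0]0110   (q0,0)→(q0,1,R)
state=q0 head=3 tape=111[0]110   (q0,0)→(q0,1,R)
state=q0 head=4 tape=1111[1]10   (q0,1)→(q3,0,L)
state=q3 head=3 tape=111[1]010   (q3,1)→(q0,1,R)
state=q0 head=4 tape=1111[0]10   (q0,0)→(q0,1,R)
state=q0 head=5 tape=11111[1]0   (q0,1)→(q3,0,L)
state=q3 head=4 tape=1111[1]00
After 12 steps: state q3, head at 4, tape 1111100.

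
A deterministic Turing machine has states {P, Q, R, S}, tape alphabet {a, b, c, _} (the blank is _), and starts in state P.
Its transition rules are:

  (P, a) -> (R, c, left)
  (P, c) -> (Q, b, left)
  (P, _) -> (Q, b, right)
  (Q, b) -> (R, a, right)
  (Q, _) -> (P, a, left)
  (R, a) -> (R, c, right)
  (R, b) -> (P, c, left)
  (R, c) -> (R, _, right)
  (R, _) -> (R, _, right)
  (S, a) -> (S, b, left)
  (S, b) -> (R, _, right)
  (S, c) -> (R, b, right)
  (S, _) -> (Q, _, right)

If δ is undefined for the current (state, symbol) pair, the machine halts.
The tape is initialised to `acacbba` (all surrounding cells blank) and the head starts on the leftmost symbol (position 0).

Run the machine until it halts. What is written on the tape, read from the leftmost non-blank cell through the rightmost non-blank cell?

cbcba

P | _[a]cacbba   read a → write c, move left, go to R
R | [_]ccacbba   read _ → write _, move right, go to R
R | _[c]cacbba   read c → write _, move right, go to R
R | __[c]acbba   read c → write _, move right, go to R
R | ___[a]cbba   read a → write c, move right, go to R
R | ___c[c]bba   read c → write _, move right, go to R
R | ___c_[b]ba   read b → write c, move left, go to P
P | ___c[_]cba   read _ → write b, move right, go to Q
Q | ___cb[c]ba
The non-blank tape span at halt is cbcba.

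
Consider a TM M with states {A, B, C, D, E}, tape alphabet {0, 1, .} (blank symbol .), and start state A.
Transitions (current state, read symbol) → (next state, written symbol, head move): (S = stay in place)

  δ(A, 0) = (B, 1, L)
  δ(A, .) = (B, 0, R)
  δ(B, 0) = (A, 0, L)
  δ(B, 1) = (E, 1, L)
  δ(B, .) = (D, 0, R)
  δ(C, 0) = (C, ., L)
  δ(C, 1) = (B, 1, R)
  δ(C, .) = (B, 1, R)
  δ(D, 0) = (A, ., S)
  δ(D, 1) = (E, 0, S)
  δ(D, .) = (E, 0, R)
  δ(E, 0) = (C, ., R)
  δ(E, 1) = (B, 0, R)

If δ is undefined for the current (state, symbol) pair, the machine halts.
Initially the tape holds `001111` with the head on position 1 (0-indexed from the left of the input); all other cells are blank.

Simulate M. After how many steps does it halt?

state=A head=1 tape=..0[0]1111...   (A,0)→(B,1,L)
state=B head=0 tape=..[0]11111...   (B,0)→(A,0,L)
state=A head=-1 tape=.[.]011111...   (A,.)→(B,0,R)
state=B head=0 tape=.0[0]11111...   (B,0)→(A,0,L)
state=A head=-1 tape=.[0]011111...   (A,0)→(B,1,L)
state=B head=-2 tape=[.]1011111...   (B,.)→(D,0,R)
state=D head=-1 tape=0[1]011111...   (D,1)→(E,0,S)
state=E head=-1 tape=0[0]011111...   (E,0)→(C,.,R)
state=C head=0 tape=0.[0]11111...   (C,0)→(C,.,L)
state=C head=-1 tape=0[.].11111...   (C,.)→(B,1,R)
state=B head=0 tape=01[.]11111...   (B,.)→(D,0,R)
state=D head=1 tape=010[1]1111...   (D,1)→(E,0,S)
state=E head=1 tape=010[0]1111...   (E,0)→(C,.,R)
state=C head=2 tape=010.[1]111...   (C,1)→(B,1,R)
state=B head=3 tape=010.1[1]11...   (B,1)→(E,1,L)
state=E head=2 tape=010.[1]111...   (E,1)→(B,0,R)
state=B head=3 tape=010.0[1]11...   (B,1)→(E,1,L)
state=E head=2 tape=010.[0]111...   (E,0)→(C,.,R)
state=C head=3 tape=010..[1]11...   (C,1)→(B,1,R)
state=B head=4 tape=010..1[1]1...   (B,1)→(E,1,L)
state=E head=3 tape=010..[1]11...   (E,1)→(B,0,R)
state=B head=4 tape=010..0[1]1...   (B,1)→(E,1,L)
state=E head=3 tape=010..[0]11...   (E,0)→(C,.,R)
state=C head=4 tape=010...[1]1...   (C,1)→(B,1,R)
state=B head=5 tape=010...1[1]...   (B,1)→(E,1,L)
state=E head=4 tape=010...[1]1...   (E,1)→(B,0,R)
state=B head=5 tape=010...0[1]...   (B,1)→(E,1,L)
state=E head=4 tape=010...[0]1...   (E,0)→(C,.,R)
state=C head=5 tape=010....[1]...   (C,1)→(B,1,R)
state=B head=6 tape=010....1[.]..   (B,.)→(D,0,R)
state=D head=7 tape=010....10[.].   (D,.)→(E,0,R)
state=E head=8 tape=010....100[.]
M halts after 31 transitions.

31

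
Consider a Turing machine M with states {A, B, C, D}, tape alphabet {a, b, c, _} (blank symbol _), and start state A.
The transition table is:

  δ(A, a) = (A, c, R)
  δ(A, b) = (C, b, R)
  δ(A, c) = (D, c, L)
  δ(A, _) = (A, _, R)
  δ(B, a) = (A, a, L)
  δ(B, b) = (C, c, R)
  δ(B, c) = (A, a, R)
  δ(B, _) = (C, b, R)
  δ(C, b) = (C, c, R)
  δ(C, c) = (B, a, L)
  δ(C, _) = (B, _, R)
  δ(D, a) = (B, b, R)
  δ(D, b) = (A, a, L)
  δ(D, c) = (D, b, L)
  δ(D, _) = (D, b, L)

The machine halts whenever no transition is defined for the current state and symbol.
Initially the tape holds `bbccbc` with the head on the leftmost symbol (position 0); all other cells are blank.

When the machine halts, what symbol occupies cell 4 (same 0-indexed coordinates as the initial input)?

A | [b]bccbc   read b → write b, move R, go to C
C | b[b]ccbc   read b → write c, move R, go to C
C | bc[c]cbc   read c → write a, move L, go to B
B | b[c]acbc   read c → write a, move R, go to A
A | ba[a]cbc   read a → write c, move R, go to A
A | bac[c]bc   read c → write c, move L, go to D
D | ba[c]cbc   read c → write b, move L, go to D
D | b[a]bcbc   read a → write b, move R, go to B
B | bb[b]cbc   read b → write c, move R, go to C
C | bbc[c]bc   read c → write a, move L, go to B
B | bb[c]abc   read c → write a, move R, go to A
A | bba[a]bc   read a → write c, move R, go to A
A | bbac[b]c   read b → write b, move R, go to C
C | bbacb[c]   read c → write a, move L, go to B
B | bbac[b]a   read b → write c, move R, go to C
C | bbacc[a]
Cell 4 holds c when M halts.

c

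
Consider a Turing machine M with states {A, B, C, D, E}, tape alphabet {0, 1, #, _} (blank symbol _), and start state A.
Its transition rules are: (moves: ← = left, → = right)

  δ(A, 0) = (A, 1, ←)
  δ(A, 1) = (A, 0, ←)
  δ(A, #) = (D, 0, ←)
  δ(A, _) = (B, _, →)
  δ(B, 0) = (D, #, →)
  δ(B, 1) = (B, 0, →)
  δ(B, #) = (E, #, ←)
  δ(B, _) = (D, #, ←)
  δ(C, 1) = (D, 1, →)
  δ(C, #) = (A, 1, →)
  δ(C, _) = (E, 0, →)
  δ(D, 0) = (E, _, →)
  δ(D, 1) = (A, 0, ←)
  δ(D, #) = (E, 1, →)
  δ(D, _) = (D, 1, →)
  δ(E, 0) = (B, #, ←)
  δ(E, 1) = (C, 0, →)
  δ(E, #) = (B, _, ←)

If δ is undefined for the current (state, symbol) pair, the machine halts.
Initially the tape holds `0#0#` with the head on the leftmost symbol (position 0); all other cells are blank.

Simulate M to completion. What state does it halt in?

state=A head=0 tape=___[0]#0#   (A,0)→(A,1,←)
state=A head=-1 tape=__[_]1#0#   (A,_)→(B,_,→)
state=B head=0 tape=___[1]#0#   (B,1)→(B,0,→)
state=B head=1 tape=___0[#]0#   (B,#)→(E,#,←)
state=E head=0 tape=___[0]#0#   (E,0)→(B,#,←)
state=B head=-1 tape=__[_]##0#   (B,_)→(D,#,←)
state=D head=-2 tape=_[_]###0#   (D,_)→(D,1,→)
state=D head=-1 tape=_1[#]##0#   (D,#)→(E,1,→)
state=E head=0 tape=_11[#]#0#   (E,#)→(B,_,←)
state=B head=-1 tape=_1[1]_#0#   (B,1)→(B,0,→)
state=B head=0 tape=_10[_]#0#   (B,_)→(D,#,←)
state=D head=-1 tape=_1[0]##0#   (D,0)→(E,_,→)
state=E head=0 tape=_1_[#]#0#   (E,#)→(B,_,←)
state=B head=-1 tape=_1[_]_#0#   (B,_)→(D,#,←)
state=D head=-2 tape=_[1]#_#0#   (D,1)→(A,0,←)
state=A head=-3 tape=[_]0#_#0#   (A,_)→(B,_,→)
state=B head=-2 tape=_[0]#_#0#   (B,0)→(D,#,→)
state=D head=-1 tape=_#[#]_#0#   (D,#)→(E,1,→)
state=E head=0 tape=_#1[_]#0#
No transition is defined for (E, _); M halts in state E.

E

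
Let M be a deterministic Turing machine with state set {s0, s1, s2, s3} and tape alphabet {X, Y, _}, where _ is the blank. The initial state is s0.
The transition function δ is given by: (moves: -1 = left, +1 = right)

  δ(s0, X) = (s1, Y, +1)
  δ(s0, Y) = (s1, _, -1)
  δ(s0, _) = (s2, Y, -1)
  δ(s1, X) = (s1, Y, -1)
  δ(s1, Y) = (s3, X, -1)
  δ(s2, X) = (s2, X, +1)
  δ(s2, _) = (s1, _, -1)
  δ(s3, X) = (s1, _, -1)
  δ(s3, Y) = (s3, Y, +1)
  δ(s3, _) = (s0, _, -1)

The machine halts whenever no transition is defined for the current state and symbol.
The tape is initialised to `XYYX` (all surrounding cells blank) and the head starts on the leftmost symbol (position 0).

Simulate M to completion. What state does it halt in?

state=s0 head=0 tape=____[X]YYX   (s0,X)→(s1,Y,+1)
state=s1 head=1 tape=____Y[Y]YX   (s1,Y)→(s3,X,-1)
state=s3 head=0 tape=____[Y]XYX   (s3,Y)→(s3,Y,+1)
state=s3 head=1 tape=____Y[X]YX   (s3,X)→(s1,_,-1)
state=s1 head=0 tape=____[Y]_YX   (s1,Y)→(s3,X,-1)
state=s3 head=-1 tape=___[_]X_YX   (s3,_)→(s0,_,-1)
state=s0 head=-2 tape=__[_]_X_YX   (s0,_)→(s2,Y,-1)
state=s2 head=-3 tape=_[_]Y_X_YX   (s2,_)→(s1,_,-1)
state=s1 head=-4 tape=[_]_Y_X_YX
No transition is defined for (s1, _); M halts in state s1.

s1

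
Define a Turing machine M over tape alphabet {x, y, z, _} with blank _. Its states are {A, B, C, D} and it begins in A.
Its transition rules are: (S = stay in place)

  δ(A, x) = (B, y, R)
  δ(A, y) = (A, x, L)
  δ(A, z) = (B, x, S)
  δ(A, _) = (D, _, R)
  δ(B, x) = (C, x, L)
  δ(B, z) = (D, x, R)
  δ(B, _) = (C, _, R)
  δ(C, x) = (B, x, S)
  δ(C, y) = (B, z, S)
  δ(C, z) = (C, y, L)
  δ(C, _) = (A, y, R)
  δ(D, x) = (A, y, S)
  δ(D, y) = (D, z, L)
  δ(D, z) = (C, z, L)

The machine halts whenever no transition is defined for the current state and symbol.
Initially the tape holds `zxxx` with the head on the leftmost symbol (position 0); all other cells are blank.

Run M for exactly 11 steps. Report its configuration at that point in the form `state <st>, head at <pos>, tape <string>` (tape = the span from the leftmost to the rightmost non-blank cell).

state C, head at 0, tape yyxxx

state=A head=0 tape=_[z]xxx   (A,z)→(B,x,S)
state=B head=0 tape=_[x]xxx   (B,x)→(C,x,L)
state=C head=-1 tape=[_]xxxx   (C,_)→(A,y,R)
state=A head=0 tape=y[x]xxx   (A,x)→(B,y,R)
state=B head=1 tape=yy[x]xx   (B,x)→(C,x,L)
state=C head=0 tape=y[y]xxx   (C,y)→(B,z,S)
state=B head=0 tape=y[z]xxx   (B,z)→(D,x,R)
state=D head=1 tape=yx[x]xx   (D,x)→(A,y,S)
state=A head=1 tape=yx[y]xx   (A,y)→(A,x,L)
state=A head=0 tape=y[x]xxx   (A,x)→(B,y,R)
state=B head=1 tape=yy[x]xx   (B,x)→(C,x,L)
state=C head=0 tape=y[y]xxx
After 11 steps: state C, head at 0, tape yyxxx.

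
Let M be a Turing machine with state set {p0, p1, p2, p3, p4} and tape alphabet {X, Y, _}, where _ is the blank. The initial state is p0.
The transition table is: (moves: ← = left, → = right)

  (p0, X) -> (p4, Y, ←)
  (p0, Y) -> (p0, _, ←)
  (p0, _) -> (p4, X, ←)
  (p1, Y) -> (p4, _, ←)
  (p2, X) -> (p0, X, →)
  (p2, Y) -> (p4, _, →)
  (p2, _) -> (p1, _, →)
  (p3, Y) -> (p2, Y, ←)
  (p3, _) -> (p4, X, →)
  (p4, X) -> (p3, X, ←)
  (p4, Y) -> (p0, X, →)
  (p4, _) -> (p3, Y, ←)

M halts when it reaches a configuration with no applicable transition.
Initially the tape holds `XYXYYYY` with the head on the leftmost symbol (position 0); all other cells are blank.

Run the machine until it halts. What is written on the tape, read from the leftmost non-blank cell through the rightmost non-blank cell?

XXY_YXYYYY

p0 | ___[X]YXYYYY   read X → write Y, move ←, go to p4
p4 | __[_]YYXYYYY   read _ → write Y, move ←, go to p3
p3 | _[_]YYYXYYYY   read _ → write X, move →, go to p4
p4 | _X[Y]YYXYYYY   read Y → write X, move →, go to p0
p0 | _XX[Y]YXYYYY   read Y → write _, move ←, go to p0
p0 | _X[X]_YXYYYY   read X → write Y, move ←, go to p4
p4 | _[X]Y_YXYYYY   read X → write X, move ←, go to p3
p3 | [_]XY_YXYYYY   read _ → write X, move →, go to p4
p4 | X[X]Y_YXYYYY   read X → write X, move ←, go to p3
p3 | [X]XY_YXYYYY
The non-blank tape span at halt is XXY_YXYYYY.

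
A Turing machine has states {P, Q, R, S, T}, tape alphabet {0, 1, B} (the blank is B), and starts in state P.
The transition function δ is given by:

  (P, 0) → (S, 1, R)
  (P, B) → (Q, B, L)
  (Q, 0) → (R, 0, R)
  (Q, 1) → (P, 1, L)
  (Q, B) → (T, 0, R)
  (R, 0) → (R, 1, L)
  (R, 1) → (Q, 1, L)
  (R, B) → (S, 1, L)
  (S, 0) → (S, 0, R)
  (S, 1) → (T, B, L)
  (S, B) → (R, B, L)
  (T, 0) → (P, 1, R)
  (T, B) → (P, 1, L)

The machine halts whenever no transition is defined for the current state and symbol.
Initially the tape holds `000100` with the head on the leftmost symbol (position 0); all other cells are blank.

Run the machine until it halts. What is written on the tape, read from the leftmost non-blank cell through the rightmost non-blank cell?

11BB00

state=P head=0 tape=[0]00100   (P,0)→(S,1,R)
state=S head=1 tape=1[0]0100   (S,0)→(S,0,R)
state=S head=2 tape=10[0]100   (S,0)→(S,0,R)
state=S head=3 tape=100[1]00   (S,1)→(T,B,L)
state=T head=2 tape=10[0]B00   (T,0)→(P,1,R)
state=P head=3 tape=101[B]00   (P,B)→(Q,B,L)
state=Q head=2 tape=10[1]B00   (Q,1)→(P,1,L)
state=P head=1 tape=1[0]1B00   (P,0)→(S,1,R)
state=S head=2 tape=11[1]B00   (S,1)→(T,B,L)
state=T head=1 tape=1[1]BB00
The non-blank tape span at halt is 11BB00.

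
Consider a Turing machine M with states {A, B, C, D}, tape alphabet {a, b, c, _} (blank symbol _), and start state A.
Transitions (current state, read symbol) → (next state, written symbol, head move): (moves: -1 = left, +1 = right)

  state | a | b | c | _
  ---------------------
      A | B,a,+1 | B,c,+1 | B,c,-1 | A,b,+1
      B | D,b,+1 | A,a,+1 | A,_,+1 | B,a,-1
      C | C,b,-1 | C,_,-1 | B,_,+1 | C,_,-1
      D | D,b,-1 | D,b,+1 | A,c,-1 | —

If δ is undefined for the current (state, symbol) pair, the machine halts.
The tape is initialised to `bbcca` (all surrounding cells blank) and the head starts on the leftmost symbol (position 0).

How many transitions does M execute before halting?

state=A head=0 tape=[b]bcca__   (A,b)→(B,c,+1)
state=B head=1 tape=c[b]cca__   (B,b)→(A,a,+1)
state=A head=2 tape=ca[c]ca__   (A,c)→(B,c,-1)
state=B head=1 tape=c[a]cca__   (B,a)→(D,b,+1)
state=D head=2 tape=cb[c]ca__   (D,c)→(A,c,-1)
state=A head=1 tape=c[b]cca__   (A,b)→(B,c,+1)
state=B head=2 tape=cc[c]ca__   (B,c)→(A,_,+1)
state=A head=3 tape=cc_[c]a__   (A,c)→(B,c,-1)
state=B head=2 tape=cc[_]ca__   (B,_)→(B,a,-1)
state=B head=1 tape=c[c]aca__   (B,c)→(A,_,+1)
state=A head=2 tape=c_[a]ca__   (A,a)→(B,a,+1)
state=B head=3 tape=c_a[c]a__   (B,c)→(A,_,+1)
state=A head=4 tape=c_a_[a]__   (A,a)→(B,a,+1)
state=B head=5 tape=c_a_a[_]_   (B,_)→(B,a,-1)
state=B head=4 tape=c_a_[a]a_   (B,a)→(D,b,+1)
state=D head=5 tape=c_a_b[a]_   (D,a)→(D,b,-1)
state=D head=4 tape=c_a_[b]b_   (D,b)→(D,b,+1)
state=D head=5 tape=c_a_b[b]_   (D,b)→(D,b,+1)
state=D head=6 tape=c_a_bb[_]
M halts after 18 transitions.

18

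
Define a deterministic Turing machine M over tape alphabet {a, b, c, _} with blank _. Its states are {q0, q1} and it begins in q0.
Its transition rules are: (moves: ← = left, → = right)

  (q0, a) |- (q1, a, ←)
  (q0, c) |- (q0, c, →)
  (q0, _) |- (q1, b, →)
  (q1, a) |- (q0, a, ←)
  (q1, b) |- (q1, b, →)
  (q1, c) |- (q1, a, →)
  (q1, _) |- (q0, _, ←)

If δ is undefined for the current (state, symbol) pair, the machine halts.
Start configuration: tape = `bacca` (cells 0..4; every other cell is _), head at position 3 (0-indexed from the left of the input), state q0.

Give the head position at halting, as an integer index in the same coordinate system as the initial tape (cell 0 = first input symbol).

0

q0 | bac[c]a   read c → write c, move →, go to q0
q0 | bacc[a]   read a → write a, move ←, go to q1
q1 | bac[c]a   read c → write a, move →, go to q1
q1 | baca[a]   read a → write a, move ←, go to q0
q0 | bac[a]a   read a → write a, move ←, go to q1
q1 | ba[c]aa   read c → write a, move →, go to q1
q1 | baa[a]a   read a → write a, move ←, go to q0
q0 | ba[a]aa   read a → write a, move ←, go to q1
q1 | b[a]aaa   read a → write a, move ←, go to q0
q0 | [b]aaaa
At halt the head is at cell 0.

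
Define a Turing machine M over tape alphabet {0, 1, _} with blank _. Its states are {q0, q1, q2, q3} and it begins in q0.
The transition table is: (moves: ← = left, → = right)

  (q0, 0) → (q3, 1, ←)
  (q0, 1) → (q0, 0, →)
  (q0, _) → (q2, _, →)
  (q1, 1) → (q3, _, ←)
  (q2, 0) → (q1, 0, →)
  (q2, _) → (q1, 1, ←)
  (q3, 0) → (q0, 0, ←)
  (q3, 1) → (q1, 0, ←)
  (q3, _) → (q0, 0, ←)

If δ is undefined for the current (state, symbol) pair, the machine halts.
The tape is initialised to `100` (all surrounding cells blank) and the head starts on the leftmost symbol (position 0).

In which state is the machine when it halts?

q1

state=q0 head=0 tape=_[1]00   (q0,1)→(q0,0,→)
state=q0 head=1 tape=_0[0]0   (q0,0)→(q3,1,←)
state=q3 head=0 tape=_[0]10   (q3,0)→(q0,0,←)
state=q0 head=-1 tape=[_]010   (q0,_)→(q2,_,→)
state=q2 head=0 tape=_[0]10   (q2,0)→(q1,0,→)
state=q1 head=1 tape=_0[1]0   (q1,1)→(q3,_,←)
state=q3 head=0 tape=_[0]_0   (q3,0)→(q0,0,←)
state=q0 head=-1 tape=[_]0_0   (q0,_)→(q2,_,→)
state=q2 head=0 tape=_[0]_0   (q2,0)→(q1,0,→)
state=q1 head=1 tape=_0[_]0
No transition is defined for (q1, _); M halts in state q1.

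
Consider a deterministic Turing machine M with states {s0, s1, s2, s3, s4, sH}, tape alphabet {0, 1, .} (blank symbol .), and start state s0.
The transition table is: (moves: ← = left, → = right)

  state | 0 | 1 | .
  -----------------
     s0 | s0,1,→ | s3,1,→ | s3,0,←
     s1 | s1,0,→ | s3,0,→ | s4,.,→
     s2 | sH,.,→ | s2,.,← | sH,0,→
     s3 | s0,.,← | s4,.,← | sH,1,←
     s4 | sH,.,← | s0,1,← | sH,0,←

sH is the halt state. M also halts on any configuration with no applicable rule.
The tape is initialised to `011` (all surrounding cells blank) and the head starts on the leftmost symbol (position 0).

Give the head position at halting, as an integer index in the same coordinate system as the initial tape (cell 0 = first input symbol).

state=s0 head=0 tape=...[0]11   (s0,0)→(s0,1,→)
state=s0 head=1 tape=...1[1]1   (s0,1)→(s3,1,→)
state=s3 head=2 tape=...11[1]   (s3,1)→(s4,.,←)
state=s4 head=1 tape=...1[1].   (s4,1)→(s0,1,←)
state=s0 head=0 tape=...[1]1.   (s0,1)→(s3,1,→)
state=s3 head=1 tape=...1[1].   (s3,1)→(s4,.,←)
state=s4 head=0 tape=...[1]..   (s4,1)→(s0,1,←)
state=s0 head=-1 tape=..[.]1..   (s0,.)→(s3,0,←)
state=s3 head=-2 tape=.[.]01..   (s3,.)→(sH,1,←)
state=sH head=-3 tape=[.]101..
At halt the head is at cell -3.

-3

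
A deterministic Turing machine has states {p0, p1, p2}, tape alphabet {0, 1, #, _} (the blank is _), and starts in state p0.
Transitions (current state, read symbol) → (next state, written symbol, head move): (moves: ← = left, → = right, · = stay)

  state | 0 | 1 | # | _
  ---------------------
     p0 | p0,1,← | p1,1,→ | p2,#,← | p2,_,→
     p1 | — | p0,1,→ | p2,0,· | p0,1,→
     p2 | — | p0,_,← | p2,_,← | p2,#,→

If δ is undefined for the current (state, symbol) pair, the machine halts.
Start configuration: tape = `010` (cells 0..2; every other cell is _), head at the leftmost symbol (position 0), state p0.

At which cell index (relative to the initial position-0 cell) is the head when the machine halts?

p0 | __[0]10   read 0 → write 1, move ←, go to p0
p0 | _[_]110   read _ → write _, move →, go to p2
p2 | __[1]10   read 1 → write _, move ←, go to p0
p0 | _[_]_10   read _ → write _, move →, go to p2
p2 | __[_]10   read _ → write #, move →, go to p2
p2 | __#[1]0   read 1 → write _, move ←, go to p0
p0 | __[#]_0   read # → write #, move ←, go to p2
p2 | _[_]#_0   read _ → write #, move →, go to p2
p2 | _#[#]_0   read # → write _, move ←, go to p2
p2 | _[#]__0   read # → write _, move ←, go to p2
p2 | [_]___0   read _ → write #, move →, go to p2
p2 | #[_]__0   read _ → write #, move →, go to p2
p2 | ##[_]_0   read _ → write #, move →, go to p2
p2 | ###[_]0   read _ → write #, move →, go to p2
p2 | ####[0]
At halt the head is at cell 2.

2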